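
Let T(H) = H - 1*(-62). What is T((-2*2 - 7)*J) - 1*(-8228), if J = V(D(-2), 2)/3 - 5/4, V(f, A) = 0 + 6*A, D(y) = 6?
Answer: 33039/4 ≈ 8259.8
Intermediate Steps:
V(f, A) = 6*A
J = 11/4 (J = (6*2)/3 - 5/4 = 12*(1/3) - 5*1/4 = 4 - 5/4 = 11/4 ≈ 2.7500)
T(H) = 62 + H (T(H) = H + 62 = 62 + H)
T((-2*2 - 7)*J) - 1*(-8228) = (62 + (-2*2 - 7)*(11/4)) - 1*(-8228) = (62 + (-4 - 7)*(11/4)) + 8228 = (62 - 11*11/4) + 8228 = (62 - 121/4) + 8228 = 127/4 + 8228 = 33039/4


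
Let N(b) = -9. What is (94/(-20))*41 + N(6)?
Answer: -2017/10 ≈ -201.70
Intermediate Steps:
(94/(-20))*41 + N(6) = (94/(-20))*41 - 9 = (94*(-1/20))*41 - 9 = -47/10*41 - 9 = -1927/10 - 9 = -2017/10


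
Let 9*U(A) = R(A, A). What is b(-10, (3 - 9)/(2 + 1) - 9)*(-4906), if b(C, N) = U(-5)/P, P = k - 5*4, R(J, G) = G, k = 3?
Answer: -24530/153 ≈ -160.33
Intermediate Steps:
U(A) = A/9
P = -17 (P = 3 - 5*4 = 3 - 20 = -17)
b(C, N) = 5/153 (b(C, N) = ((⅑)*(-5))/(-17) = -5/9*(-1/17) = 5/153)
b(-10, (3 - 9)/(2 + 1) - 9)*(-4906) = (5/153)*(-4906) = -24530/153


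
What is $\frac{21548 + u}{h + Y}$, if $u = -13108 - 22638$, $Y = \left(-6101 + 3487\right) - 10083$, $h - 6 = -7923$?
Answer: $\frac{7099}{10307} \approx 0.68876$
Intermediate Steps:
$h = -7917$ ($h = 6 - 7923 = -7917$)
$Y = -12697$ ($Y = -2614 - 10083 = -12697$)
$u = -35746$
$\frac{21548 + u}{h + Y} = \frac{21548 - 35746}{-7917 - 12697} = - \frac{14198}{-20614} = \left(-14198\right) \left(- \frac{1}{20614}\right) = \frac{7099}{10307}$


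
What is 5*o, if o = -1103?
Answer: -5515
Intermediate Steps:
5*o = 5*(-1103) = -5515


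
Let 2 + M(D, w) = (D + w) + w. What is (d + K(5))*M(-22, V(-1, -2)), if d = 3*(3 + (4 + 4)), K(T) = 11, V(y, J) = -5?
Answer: -1496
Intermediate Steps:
M(D, w) = -2 + D + 2*w (M(D, w) = -2 + ((D + w) + w) = -2 + (D + 2*w) = -2 + D + 2*w)
d = 33 (d = 3*(3 + 8) = 3*11 = 33)
(d + K(5))*M(-22, V(-1, -2)) = (33 + 11)*(-2 - 22 + 2*(-5)) = 44*(-2 - 22 - 10) = 44*(-34) = -1496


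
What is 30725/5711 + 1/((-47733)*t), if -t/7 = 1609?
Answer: 16518275540486/3070329424869 ≈ 5.3800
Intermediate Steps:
t = -11263 (t = -7*1609 = -11263)
30725/5711 + 1/((-47733)*t) = 30725/5711 + 1/(-47733*(-11263)) = 30725*(1/5711) - 1/47733*(-1/11263) = 30725/5711 + 1/537616779 = 16518275540486/3070329424869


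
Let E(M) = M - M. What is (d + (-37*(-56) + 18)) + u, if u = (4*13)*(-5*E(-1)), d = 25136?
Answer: 27226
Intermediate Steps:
E(M) = 0
u = 0 (u = (4*13)*(-5*0) = 52*0 = 0)
(d + (-37*(-56) + 18)) + u = (25136 + (-37*(-56) + 18)) + 0 = (25136 + (2072 + 18)) + 0 = (25136 + 2090) + 0 = 27226 + 0 = 27226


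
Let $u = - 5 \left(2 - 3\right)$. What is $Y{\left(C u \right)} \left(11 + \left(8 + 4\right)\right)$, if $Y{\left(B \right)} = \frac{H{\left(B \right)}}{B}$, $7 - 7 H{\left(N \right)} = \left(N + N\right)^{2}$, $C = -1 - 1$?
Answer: $\frac{9039}{70} \approx 129.13$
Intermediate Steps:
$C = -2$ ($C = -1 - 1 = -2$)
$H{\left(N \right)} = 1 - \frac{4 N^{2}}{7}$ ($H{\left(N \right)} = 1 - \frac{\left(N + N\right)^{2}}{7} = 1 - \frac{\left(2 N\right)^{2}}{7} = 1 - \frac{4 N^{2}}{7}$)
$u = 5$ ($u = \left(-5\right) \left(-1\right) = 5$)
$Y{\left(B \right)} = \frac{1 - \frac{4 B^{2}}{7}}{B}$
$Y{\left(C u \right)} \left(11 + \left(8 + 4\right)\right) = \left(\frac{1}{\left(-2\right) 5} - \frac{4 \left(\left(-2\right) 5\right)}{7}\right) \left(11 + \left(8 + 4\right)\right) = \left(\frac{1}{-10} - - \frac{40}{7}\right) \left(11 + 12\right) = \left(- \frac{1}{10} + \frac{40}{7}\right) 23 = \frac{393}{70} \cdot 23 = \frac{9039}{70}$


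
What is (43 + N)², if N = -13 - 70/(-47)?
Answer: 2190400/2209 ≈ 991.58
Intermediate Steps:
N = -541/47 (N = -13 - 70*(-1/47) = -13 + 70/47 = -541/47 ≈ -11.511)
(43 + N)² = (43 - 541/47)² = (1480/47)² = 2190400/2209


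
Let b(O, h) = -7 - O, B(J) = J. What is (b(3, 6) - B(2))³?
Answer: -1728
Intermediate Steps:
(b(3, 6) - B(2))³ = ((-7 - 1*3) - 1*2)³ = ((-7 - 3) - 2)³ = (-10 - 2)³ = (-12)³ = -1728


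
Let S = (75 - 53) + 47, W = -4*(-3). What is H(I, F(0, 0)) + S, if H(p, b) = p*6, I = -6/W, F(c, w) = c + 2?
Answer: 66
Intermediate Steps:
F(c, w) = 2 + c
W = 12
I = -1/2 (I = -6/12 = -6*1/12 = -1/2 ≈ -0.50000)
H(p, b) = 6*p
S = 69 (S = 22 + 47 = 69)
H(I, F(0, 0)) + S = 6*(-1/2) + 69 = -3 + 69 = 66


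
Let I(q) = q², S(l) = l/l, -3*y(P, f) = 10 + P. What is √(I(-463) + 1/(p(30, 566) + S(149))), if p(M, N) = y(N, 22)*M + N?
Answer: 2*√160581727658/1731 ≈ 463.00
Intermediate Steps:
y(P, f) = -10/3 - P/3 (y(P, f) = -(10 + P)/3 = -10/3 - P/3)
S(l) = 1
p(M, N) = N + M*(-10/3 - N/3) (p(M, N) = (-10/3 - N/3)*M + N = M*(-10/3 - N/3) + N = N + M*(-10/3 - N/3))
√(I(-463) + 1/(p(30, 566) + S(149))) = √((-463)² + 1/((566 - ⅓*30*(10 + 566)) + 1)) = √(214369 + 1/((566 - ⅓*30*576) + 1)) = √(214369 + 1/((566 - 5760) + 1)) = √(214369 + 1/(-5194 + 1)) = √(214369 + 1/(-5193)) = √(214369 - 1/5193) = √(1113218216/5193) = 2*√160581727658/1731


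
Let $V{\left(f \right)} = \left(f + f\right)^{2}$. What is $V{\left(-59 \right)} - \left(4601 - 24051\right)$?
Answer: $33374$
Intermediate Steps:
$V{\left(f \right)} = 4 f^{2}$ ($V{\left(f \right)} = \left(2 f\right)^{2} = 4 f^{2}$)
$V{\left(-59 \right)} - \left(4601 - 24051\right) = 4 \left(-59\right)^{2} - \left(4601 - 24051\right) = 4 \cdot 3481 - \left(4601 - 24051\right) = 13924 - -19450 = 13924 + 19450 = 33374$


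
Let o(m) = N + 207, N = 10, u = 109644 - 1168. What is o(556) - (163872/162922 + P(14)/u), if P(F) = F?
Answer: 954322517811/4418281718 ≈ 215.99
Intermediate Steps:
u = 108476
o(m) = 217 (o(m) = 10 + 207 = 217)
o(556) - (163872/162922 + P(14)/u) = 217 - (163872/162922 + 14/108476) = 217 - (163872*(1/162922) + 14*(1/108476)) = 217 - (81936/81461 + 7/54238) = 217 - 1*4444614995/4418281718 = 217 - 4444614995/4418281718 = 954322517811/4418281718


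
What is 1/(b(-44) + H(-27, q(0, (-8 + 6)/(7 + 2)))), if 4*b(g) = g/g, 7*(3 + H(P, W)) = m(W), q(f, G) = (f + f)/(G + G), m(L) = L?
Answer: -4/11 ≈ -0.36364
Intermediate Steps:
q(f, G) = f/G (q(f, G) = (2*f)/((2*G)) = (2*f)*(1/(2*G)) = f/G)
H(P, W) = -3 + W/7
b(g) = ¼ (b(g) = (g/g)/4 = (¼)*1 = ¼)
1/(b(-44) + H(-27, q(0, (-8 + 6)/(7 + 2)))) = 1/(¼ + (-3 + (0/(((-8 + 6)/(7 + 2))))/7)) = 1/(¼ + (-3 + (0/((-2/9)))/7)) = 1/(¼ + (-3 + (0/((-2*⅑)))/7)) = 1/(¼ + (-3 + (0/(-2/9))/7)) = 1/(¼ + (-3 + (0*(-9/2))/7)) = 1/(¼ + (-3 + (⅐)*0)) = 1/(¼ + (-3 + 0)) = 1/(¼ - 3) = 1/(-11/4) = -4/11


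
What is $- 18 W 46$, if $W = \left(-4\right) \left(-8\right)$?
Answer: $-26496$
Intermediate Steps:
$W = 32$
$- 18 W 46 = \left(-18\right) 32 \cdot 46 = \left(-576\right) 46 = -26496$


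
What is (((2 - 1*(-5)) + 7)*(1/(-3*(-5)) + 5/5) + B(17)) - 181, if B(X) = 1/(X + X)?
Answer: -84679/510 ≈ -166.04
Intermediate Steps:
B(X) = 1/(2*X)
(((2 - 1*(-5)) + 7)*(1/(-3*(-5)) + 5/5) + B(17)) - 181 = (((2 - 1*(-5)) + 7)*(1/(-3*(-5)) + 5/5) + (½)/17) - 181 = (((2 + 5) + 7)*(-⅓*(-⅕) + 5*(⅕)) + (½)*(1/17)) - 181 = ((7 + 7)*(1/15 + 1) + 1/34) - 181 = (14*(16/15) + 1/34) - 181 = (224/15 + 1/34) - 181 = 7631/510 - 181 = -84679/510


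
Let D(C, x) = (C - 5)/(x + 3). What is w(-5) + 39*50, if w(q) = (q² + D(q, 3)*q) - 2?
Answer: 5944/3 ≈ 1981.3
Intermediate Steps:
D(C, x) = (-5 + C)/(3 + x)
w(q) = -2 + q² + q*(-⅚ + q/6) (w(q) = (q² + ((-5 + q)/(3 + 3))*q) - 2 = (q² + ((-5 + q)/6)*q) - 2 = (q² + (-⅚ + q/6)*q) - 2 = (q² + q*(-⅚ + q/6)) - 2 = -2 + q² + q*(-⅚ + q/6))
w(-5) + 39*50 = (-2 - ⅚*(-5) + (7/6)*(-5)²) + 39*50 = (-2 + 25/6 + (7/6)*25) + 1950 = (-2 + 25/6 + 175/6) + 1950 = 94/3 + 1950 = 5944/3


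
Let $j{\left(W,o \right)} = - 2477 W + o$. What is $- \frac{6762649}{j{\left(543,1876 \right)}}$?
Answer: $\frac{6762649}{1343135} \approx 5.035$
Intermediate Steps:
$j{\left(W,o \right)} = o - 2477 W$
$- \frac{6762649}{j{\left(543,1876 \right)}} = - \frac{6762649}{1876 - 1345011} = - \frac{6762649}{-1343135} = \left(-6762649\right) \left(- \frac{1}{1343135}\right) = \frac{6762649}{1343135}$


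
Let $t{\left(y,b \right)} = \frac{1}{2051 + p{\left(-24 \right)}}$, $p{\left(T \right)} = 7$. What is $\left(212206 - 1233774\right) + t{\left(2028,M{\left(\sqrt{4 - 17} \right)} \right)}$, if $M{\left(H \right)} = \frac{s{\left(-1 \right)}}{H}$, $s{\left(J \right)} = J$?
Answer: $- \frac{2102386943}{2058} \approx -1.0216 \cdot 10^{6}$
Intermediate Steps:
$M{\left(H \right)} = - \frac{1}{H}$
$t{\left(y,b \right)} = \frac{1}{2058}$ ($t{\left(y,b \right)} = \frac{1}{2051 + 7} = \frac{1}{2058}$)
$\left(212206 - 1233774\right) + t{\left(2028,M{\left(\sqrt{4 - 17} \right)} \right)} = \left(212206 - 1233774\right) + \frac{1}{2058} = -1021568 + \frac{1}{2058} = - \frac{2102386943}{2058}$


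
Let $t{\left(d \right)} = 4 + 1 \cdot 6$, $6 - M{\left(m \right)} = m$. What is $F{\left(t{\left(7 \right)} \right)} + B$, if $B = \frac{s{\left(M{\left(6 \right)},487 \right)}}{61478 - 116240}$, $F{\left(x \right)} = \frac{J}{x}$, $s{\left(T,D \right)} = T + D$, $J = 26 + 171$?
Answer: $\frac{2695811}{136905} \approx 19.691$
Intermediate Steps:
$M{\left(m \right)} = 6 - m$
$t{\left(d \right)} = 10$ ($t{\left(d \right)} = 4 + 6 = 10$)
$J = 197$
$s{\left(T,D \right)} = D + T$
$F{\left(x \right)} = \frac{197}{x}$
$B = - \frac{487}{54762}$ ($B = \frac{487 + \left(6 - 6\right)}{61478 - 116240} = \frac{487 + \left(6 - 6\right)}{-54762} = \left(487 + 0\right) \left(- \frac{1}{54762}\right) = 487 \left(- \frac{1}{54762}\right) = - \frac{487}{54762} \approx -0.008893$)
$F{\left(t{\left(7 \right)} \right)} + B = \frac{197}{10} - \frac{487}{54762} = \frac{2695811}{136905}$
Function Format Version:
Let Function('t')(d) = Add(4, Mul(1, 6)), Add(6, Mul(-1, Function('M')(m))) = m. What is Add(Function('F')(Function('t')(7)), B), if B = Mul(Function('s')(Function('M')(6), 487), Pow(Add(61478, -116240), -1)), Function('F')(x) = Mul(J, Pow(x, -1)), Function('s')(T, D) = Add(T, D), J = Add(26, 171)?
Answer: Rational(2695811, 136905) ≈ 19.691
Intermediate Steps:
Function('M')(m) = Add(6, Mul(-1, m))
Function('t')(d) = 10 (Function('t')(d) = Add(4, 6) = 10)
J = 197
Function('s')(T, D) = Add(D, T)
Function('F')(x) = Mul(197, Pow(x, -1))
B = Rational(-487, 54762) (B = Mul(Add(487, Add(6, Mul(-1, 6))), Pow(Add(61478, -116240), -1)) = Mul(Add(487, Add(6, -6)), Pow(-54762, -1)) = Mul(Add(487, 0), Rational(-1, 54762)) = Mul(487, Rational(-1, 54762)) = Rational(-487, 54762) ≈ -0.0088930)
Add(Function('F')(Function('t')(7)), B) = Add(Mul(197, Pow(10, -1)), Rational(-487, 54762)) = Add(Mul(197, Rational(1, 10)), Rational(-487, 54762)) = Add(Rational(197, 10), Rational(-487, 54762)) = Rational(2695811, 136905)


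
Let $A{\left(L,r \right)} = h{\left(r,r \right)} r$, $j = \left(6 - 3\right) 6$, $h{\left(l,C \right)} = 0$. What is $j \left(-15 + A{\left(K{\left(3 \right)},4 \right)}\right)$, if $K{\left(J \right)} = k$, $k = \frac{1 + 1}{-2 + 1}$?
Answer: $-270$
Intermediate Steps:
$k = -2$ ($k = \frac{2}{-1} = 2 \left(-1\right) = -2$)
$K{\left(J \right)} = -2$
$j = 18$ ($j = 3 \cdot 6 = 18$)
$A{\left(L,r \right)} = 0$ ($A{\left(L,r \right)} = 0 r = 0$)
$j \left(-15 + A{\left(K{\left(3 \right)},4 \right)}\right) = 18 \left(-15 + 0\right) = 18 \left(-15\right) = -270$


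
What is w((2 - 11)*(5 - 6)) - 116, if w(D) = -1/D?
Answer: -1045/9 ≈ -116.11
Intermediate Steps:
w((2 - 11)*(5 - 6)) - 116 = -1/((2 - 11)*(5 - 6)) - 116 = -1/((-9*(-1))) - 116 = -1/9 - 116 = -1*⅑ - 116 = -⅑ - 116 = -1045/9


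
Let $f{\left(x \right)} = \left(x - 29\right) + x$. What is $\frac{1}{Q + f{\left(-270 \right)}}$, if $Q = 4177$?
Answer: $\frac{1}{3608} \approx 0.00027716$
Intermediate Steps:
$f{\left(x \right)} = -29 + 2 x$ ($f{\left(x \right)} = \left(-29 + x\right) + x = -29 + 2 x$)
$\frac{1}{Q + f{\left(-270 \right)}} = \frac{1}{4177 + \left(-29 + 2 \left(-270\right)\right)} = \frac{1}{4177 - 569} = \frac{1}{3608}$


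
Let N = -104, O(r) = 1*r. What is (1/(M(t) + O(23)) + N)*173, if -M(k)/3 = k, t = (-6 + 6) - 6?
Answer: -737499/41 ≈ -17988.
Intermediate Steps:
t = -6 (t = 0 - 6 = -6)
O(r) = r
M(k) = -3*k
(1/(M(t) + O(23)) + N)*173 = (1/(-3*(-6) + 23) - 104)*173 = (1/(18 + 23) - 104)*173 = (1/41 - 104)*173 = -4263/41*173 = -737499/41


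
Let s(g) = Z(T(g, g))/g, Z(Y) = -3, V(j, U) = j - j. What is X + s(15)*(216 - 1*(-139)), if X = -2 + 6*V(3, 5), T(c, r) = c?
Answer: -73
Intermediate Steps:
V(j, U) = 0
X = -2 (X = -2 + 6*0 = -2 + 0 = -2)
s(g) = -3/g
X + s(15)*(216 - 1*(-139)) = -2 + (-3/15)*(216 - 1*(-139)) = -2 + (-3*1/15)*(216 + 139) = -2 - ⅕*355 = -2 - 71 = -73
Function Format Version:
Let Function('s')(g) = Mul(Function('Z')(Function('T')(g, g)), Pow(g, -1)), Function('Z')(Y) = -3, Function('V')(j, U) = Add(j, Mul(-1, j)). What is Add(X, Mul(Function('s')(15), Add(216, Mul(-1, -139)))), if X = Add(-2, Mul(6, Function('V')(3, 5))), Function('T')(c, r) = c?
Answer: -73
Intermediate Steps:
Function('V')(j, U) = 0
X = -2 (X = Add(-2, Mul(6, 0)) = Add(-2, 0) = -2)
Function('s')(g) = Mul(-3, Pow(g, -1))
Add(X, Mul(Function('s')(15), Add(216, Mul(-1, -139)))) = Add(-2, Mul(Mul(-3, Pow(15, -1)), Add(216, Mul(-1, -139)))) = Add(-2, Mul(Mul(-3, Rational(1, 15)), Add(216, 139))) = Add(-2, Mul(Rational(-1, 5), 355)) = Add(-2, -71) = -73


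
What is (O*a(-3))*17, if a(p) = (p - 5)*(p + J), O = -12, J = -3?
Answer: -9792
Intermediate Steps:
a(p) = (-5 + p)*(-3 + p) (a(p) = (p - 5)*(p - 3) = (-5 + p)*(-3 + p))
(O*a(-3))*17 = -12*(15 + (-3)² - 8*(-3))*17 = -12*(15 + 9 + 24)*17 = -12*48*17 = -576*17 = -9792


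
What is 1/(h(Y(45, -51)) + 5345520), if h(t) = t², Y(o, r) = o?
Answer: 1/5347545 ≈ 1.8700e-7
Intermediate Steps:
1/(h(Y(45, -51)) + 5345520) = 1/(45² + 5345520) = 1/(2025 + 5345520) = 1/5347545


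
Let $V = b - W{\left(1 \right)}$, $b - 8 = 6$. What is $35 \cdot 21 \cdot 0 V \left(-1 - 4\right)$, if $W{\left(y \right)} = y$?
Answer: $0$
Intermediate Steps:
$b = 14$ ($b = 8 + 6 = 14$)
$V = 13$ ($V = 14 - 1 = 13$)
$35 \cdot 21 \cdot 0 V \left(-1 - 4\right) = 35 \cdot 21 \cdot 0 \cdot 13 \left(-1 - 4\right) = 735 \cdot 0 \left(-1 - 4\right) = 735 \cdot 0 \left(-5\right) = 735 \cdot 0 = 0$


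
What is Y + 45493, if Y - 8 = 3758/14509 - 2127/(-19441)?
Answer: 12834546828890/282069469 ≈ 45501.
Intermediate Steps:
Y = 2360475673/282069469 (Y = 8 + (3758/14509 - 2127/(-19441)) = 8 + (3758*(1/14509) - 2127*(-1/19441)) = 8 + (3758/14509 + 2127/19441) = 8 + 103919921/282069469 = 2360475673/282069469 ≈ 8.3684)
Y + 45493 = 2360475673/282069469 + 45493 = 12834546828890/282069469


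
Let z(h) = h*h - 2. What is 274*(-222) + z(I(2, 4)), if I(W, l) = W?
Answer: -60826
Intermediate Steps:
z(h) = -2 + h² (z(h) = h² - 2 = -2 + h²)
274*(-222) + z(I(2, 4)) = 274*(-222) + (-2 + 2²) = -60828 + (-2 + 4) = -60828 + 2 = -60826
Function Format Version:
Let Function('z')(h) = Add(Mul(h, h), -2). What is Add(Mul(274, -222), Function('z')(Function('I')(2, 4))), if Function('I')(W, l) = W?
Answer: -60826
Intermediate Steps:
Function('z')(h) = Add(-2, Pow(h, 2)) (Function('z')(h) = Add(Pow(h, 2), -2) = Add(-2, Pow(h, 2)))
Add(Mul(274, -222), Function('z')(Function('I')(2, 4))) = Add(Mul(274, -222), Add(-2, Pow(2, 2))) = Add(-60828, Add(-2, 4)) = Add(-60828, 2) = -60826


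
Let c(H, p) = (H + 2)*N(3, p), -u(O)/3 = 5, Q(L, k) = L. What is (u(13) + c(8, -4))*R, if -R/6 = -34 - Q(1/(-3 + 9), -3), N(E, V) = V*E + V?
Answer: -35875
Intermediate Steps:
N(E, V) = V + E*V (N(E, V) = E*V + V = V + E*V)
u(O) = -15 (u(O) = -3*5 = -15)
R = 205 (R = -6*(-34 - 1/(-3 + 9)) = -6*(-34 - 1/6) = -6*(-34 - 1*⅙) = -6*(-34 - ⅙) = -6*(-205/6) = 205)
c(H, p) = 4*p*(2 + H) (c(H, p) = (H + 2)*(p*(1 + 3)) = (2 + H)*(p*4) = (2 + H)*(4*p) = 4*p*(2 + H))
(u(13) + c(8, -4))*R = (-15 + 4*(-4)*(2 + 8))*205 = (-15 + 4*(-4)*10)*205 = (-15 - 160)*205 = -175*205 = -35875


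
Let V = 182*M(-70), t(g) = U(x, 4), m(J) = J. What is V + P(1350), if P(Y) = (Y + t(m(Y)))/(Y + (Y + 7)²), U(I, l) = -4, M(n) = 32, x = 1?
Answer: 10732462722/1842799 ≈ 5824.0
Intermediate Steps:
t(g) = -4
V = 5824 (V = 182*32 = 5824)
P(Y) = (-4 + Y)/(Y + (7 + Y)²) (P(Y) = (Y - 4)/(Y + (Y + 7)²) = (-4 + Y)/(Y + (7 + Y)²))
V + P(1350) = 5824 + (-4 + 1350)/(1350 + (7 + 1350)²) = 5824 + 1346/(1350 + 1357²) = 5824 + 1346/(1350 + 1841449) = 5824 + 1346/1842799 = 10732462722/1842799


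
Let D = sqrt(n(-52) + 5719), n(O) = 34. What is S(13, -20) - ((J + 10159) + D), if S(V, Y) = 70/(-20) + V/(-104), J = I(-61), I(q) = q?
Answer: -80813/8 - sqrt(5753) ≈ -10177.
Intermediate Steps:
J = -61
S(V, Y) = -7/2 - V/104 (S(V, Y) = 70*(-1/20) + V*(-1/104) = -7/2 - V/104)
D = sqrt(5753) (D = sqrt(34 + 5719) = sqrt(5753) ≈ 75.849)
S(13, -20) - ((J + 10159) + D) = (-7/2 - 1/104*13) - ((-61 + 10159) + sqrt(5753)) = (-7/2 - 1/8) - (10098 + sqrt(5753)) = -29/8 + (-10098 - sqrt(5753)) = -80813/8 - sqrt(5753)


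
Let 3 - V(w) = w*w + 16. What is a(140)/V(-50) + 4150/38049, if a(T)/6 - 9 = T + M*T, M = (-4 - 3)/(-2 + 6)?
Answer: 32345174/95617137 ≈ 0.33828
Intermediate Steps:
M = -7/4 ≈ -1.7500
V(w) = -13 - w**2 (V(w) = 3 - (w*w + 16) = 3 - (w**2 + 16) = 3 - (16 + w**2) = 3 + (-16 - w**2) = -13 - w**2)
a(T) = 54 - 9*T/2 (a(T) = 54 + 6*(T - 7*T/4) = 54 + 6*(-3*T/4) = 54 - 9*T/2)
a(140)/V(-50) + 4150/38049 = (54 - 9/2*140)/(-13 - 1*(-50)**2) + 4150/38049 = (54 - 630)/(-13 - 1*2500) + 4150*(1/38049) = -576/(-13 - 2500) + 4150/38049 = -576/(-2513) + 4150/38049 = -576*(-1/2513) + 4150/38049 = 576/2513 + 4150/38049 = 32345174/95617137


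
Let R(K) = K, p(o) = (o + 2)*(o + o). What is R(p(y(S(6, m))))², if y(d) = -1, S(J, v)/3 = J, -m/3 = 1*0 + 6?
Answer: 4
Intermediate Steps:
m = -18 (m = -3*(1*0 + 6) = -3*(0 + 6) = -3*6 = -18)
S(J, v) = 3*J
p(o) = 2*o*(2 + o) (p(o) = (2 + o)*(2*o) = 2*o*(2 + o))
R(p(y(S(6, m))))² = (2*(-1)*(2 - 1))² = (2*(-1)*1)² = (-2)² = 4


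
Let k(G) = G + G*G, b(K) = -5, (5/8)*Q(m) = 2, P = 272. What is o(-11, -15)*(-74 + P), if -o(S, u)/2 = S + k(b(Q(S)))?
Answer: -3564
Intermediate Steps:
Q(m) = 16/5 (Q(m) = (8/5)*2 = 16/5)
k(G) = G + G²
o(S, u) = -40 - 2*S (o(S, u) = -2*(S - 5*(1 - 5)) = -2*(S - 5*(-4)) = -2*(S + 20) = -2*(20 + S) = -40 - 2*S)
o(-11, -15)*(-74 + P) = (-40 - 2*(-11))*(-74 + 272) = (-40 + 22)*198 = -18*198 = -3564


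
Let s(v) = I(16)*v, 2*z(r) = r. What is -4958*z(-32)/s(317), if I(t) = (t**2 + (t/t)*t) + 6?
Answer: 39664/44063 ≈ 0.90017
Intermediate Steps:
z(r) = r/2
I(t) = 6 + t + t**2 (I(t) = (t**2 + 1*t) + 6 = (t**2 + t) + 6 = (t + t**2) + 6 = 6 + t + t**2)
s(v) = 278*v (s(v) = (6 + 16 + 16**2)*v = (6 + 16 + 256)*v = 278*v)
-4958*z(-32)/s(317) = -4958/((278*317)/(((1/2)*(-32)))) = -4958/(88126/(-16)) = -4958/(88126*(-1/16)) = -4958/(-44063/8) = -4958*(-8/44063) = 39664/44063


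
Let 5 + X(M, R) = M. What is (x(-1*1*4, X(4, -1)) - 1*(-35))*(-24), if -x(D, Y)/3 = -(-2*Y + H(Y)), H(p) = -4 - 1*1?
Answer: -624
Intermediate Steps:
H(p) = -5 (H(p) = -4 - 1 = -5)
X(M, R) = -5 + M
x(D, Y) = -15 - 6*Y (x(D, Y) = -(-3)*(-2*Y - 5) = -(-3)*(-5 - 2*Y) = -3*(5 + 2*Y) = -15 - 6*Y)
(x(-1*1*4, X(4, -1)) - 1*(-35))*(-24) = ((-15 - 6*(-5 + 4)) - 1*(-35))*(-24) = ((-15 - 6*(-1)) + 35)*(-24) = ((-15 + 6) + 35)*(-24) = (-9 + 35)*(-24) = 26*(-24) = -624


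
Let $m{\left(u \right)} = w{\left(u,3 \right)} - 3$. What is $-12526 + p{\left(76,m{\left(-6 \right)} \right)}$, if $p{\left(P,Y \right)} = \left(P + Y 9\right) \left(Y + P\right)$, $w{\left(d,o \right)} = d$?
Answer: $-12861$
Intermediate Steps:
$m{\left(u \right)} = -3 + u$ ($m{\left(u \right)} = u - 3 = -3 + u$)
$p{\left(P,Y \right)} = \left(P + Y\right) \left(P + 9 Y\right)$ ($p{\left(P,Y \right)} = \left(P + 9 Y\right) \left(P + Y\right) = \left(P + Y\right) \left(P + 9 Y\right)$)
$-12526 + p{\left(76,m{\left(-6 \right)} \right)} = -12526 + \left(76^{2} + 9 \left(-3 - 6\right)^{2} + 10 \cdot 76 \left(-3 - 6\right)\right) = -12526 + \left(5776 + 9 \left(-9\right)^{2} + 10 \cdot 76 \left(-9\right)\right) = -12526 + \left(5776 + 9 \cdot 81 - 6840\right) = -12526 + \left(5776 + 729 - 6840\right) = -12526 - 335 = -12861$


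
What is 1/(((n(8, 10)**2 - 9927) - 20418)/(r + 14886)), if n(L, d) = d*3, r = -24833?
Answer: 9947/29445 ≈ 0.33782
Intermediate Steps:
n(L, d) = 3*d
1/(((n(8, 10)**2 - 9927) - 20418)/(r + 14886)) = 1/((((3*10)**2 - 9927) - 20418)/(-24833 + 14886)) = 1/(((30**2 - 9927) - 20418)/(-9947)) = 1/(((900 - 9927) - 20418)*(-1/9947)) = 1/((-9027 - 20418)*(-1/9947)) = 1/(-29445*(-1/9947)) = 1/(29445/9947) = 9947/29445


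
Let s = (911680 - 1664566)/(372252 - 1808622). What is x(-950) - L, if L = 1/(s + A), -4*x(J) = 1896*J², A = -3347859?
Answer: -342852814140009600605/801460579824 ≈ -4.2779e+8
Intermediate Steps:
s = 125481/239395 (s = -752886/(-1436370) = -752886*(-1/1436370) = 125481/239395 ≈ 0.52416)
x(J) = -474*J²
L = -239395/801460579824 (L = 1/(125481/239395 - 3347859) = 1/(-801460579824/239395) = -239395/801460579824 ≈ -2.9870e-7)
x(-950) - L = -474*(-950)² - 1*(-239395/801460579824) = -474*902500 + 239395/801460579824 = -427785000 + 239395/801460579824 = -342852814140009600605/801460579824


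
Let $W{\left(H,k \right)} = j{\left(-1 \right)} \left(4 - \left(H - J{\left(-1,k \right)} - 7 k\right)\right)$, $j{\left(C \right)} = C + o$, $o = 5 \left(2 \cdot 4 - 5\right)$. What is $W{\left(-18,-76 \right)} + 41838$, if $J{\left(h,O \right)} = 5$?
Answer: $34768$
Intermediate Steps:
$o = 15$ ($o = 5 \left(8 - 5\right) = 5 \cdot 3 = 15$)
$j{\left(C \right)} = 15 + C$ ($j{\left(C \right)} = C + 15 = 15 + C$)
$W{\left(H,k \right)} = 126 - 14 H + 98 k$ ($W{\left(H,k \right)} = \left(15 - 1\right) \left(4 - \left(-5 + H - 7 k\right)\right) = 14 \left(4 - \left(-5 + H - 7 k\right)\right) = 14 \left(4 + \left(5 - H + 7 k\right)\right) = 14 \left(9 - H + 7 k\right) = 126 - 14 H + 98 k$)
$W{\left(-18,-76 \right)} + 41838 = \left(126 - -252 + 98 \left(-76\right)\right) + 41838 = \left(126 + 252 - 7448\right) + 41838 = -7070 + 41838 = 34768$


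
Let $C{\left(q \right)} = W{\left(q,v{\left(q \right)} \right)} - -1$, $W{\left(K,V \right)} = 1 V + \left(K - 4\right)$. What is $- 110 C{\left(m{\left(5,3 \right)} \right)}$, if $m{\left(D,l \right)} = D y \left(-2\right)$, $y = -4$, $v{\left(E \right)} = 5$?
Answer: $-4620$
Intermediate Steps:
$W{\left(K,V \right)} = -4 + K + V$ ($W{\left(K,V \right)} = V + \left(-4 + K\right) = -4 + K + V$)
$m{\left(D,l \right)} = 8 D$ ($m{\left(D,l \right)} = D \left(-4\right) \left(-2\right) = - 4 D \left(-2\right) = 8 D$)
$C{\left(q \right)} = 2 + q$ ($C{\left(q \right)} = \left(-4 + q + 5\right) - -1 = \left(1 + q\right) + 1 = 2 + q$)
$- 110 C{\left(m{\left(5,3 \right)} \right)} = - 110 \left(2 + 8 \cdot 5\right) = - 110 \left(2 + 40\right) = \left(-110\right) 42 = -4620$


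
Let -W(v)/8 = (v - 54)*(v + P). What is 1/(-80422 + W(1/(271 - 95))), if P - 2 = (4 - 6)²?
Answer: -3872/301349313 ≈ -1.2849e-5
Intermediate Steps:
P = 6 (P = 2 + (4 - 6)² = 2 + (-2)² = 2 + 4 = 6)
W(v) = -8*(-54 + v)*(6 + v) (W(v) = -8*(v - 54)*(v + 6) = -8*(-54 + v)*(6 + v))
1/(-80422 + W(1/(271 - 95))) = 1/(-80422 + (2592 - 8/(271 - 95)² + 384/(271 - 95))) = 1/(-80422 + (2592 - 8*(1/176)² + 384/176)) = 1/(-80422 + (2592 - 8*(1/176)² + 384*(1/176))) = 1/(-80422 + (2592 - 8*1/30976 + 24/11)) = 1/(-80422 + (2592 - 1/3872 + 24/11)) = 1/(-80422 + 10044671/3872) = 1/(-301349313/3872) = -3872/301349313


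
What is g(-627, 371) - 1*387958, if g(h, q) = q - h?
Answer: -386960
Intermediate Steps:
g(-627, 371) - 1*387958 = (371 - 1*(-627)) - 1*387958 = (371 + 627) - 387958 = 998 - 387958 = -386960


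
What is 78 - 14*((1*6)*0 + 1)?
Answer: 64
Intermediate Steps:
78 - 14*((1*6)*0 + 1) = 78 - 14*(6*0 + 1) = 78 - 14*(0 + 1) = 78 - 14*1 = 78 - 14 = 64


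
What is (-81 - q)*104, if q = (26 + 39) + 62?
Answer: -21632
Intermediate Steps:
q = 127 (q = 65 + 62 = 127)
(-81 - q)*104 = (-81 - 1*127)*104 = (-81 - 127)*104 = -208*104 = -21632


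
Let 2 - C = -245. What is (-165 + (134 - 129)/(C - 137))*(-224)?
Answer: 406448/11 ≈ 36950.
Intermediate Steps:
C = 247 (C = 2 - 1*(-245) = 2 + 245 = 247)
(-165 + (134 - 129)/(C - 137))*(-224) = (-165 + (134 - 129)/(247 - 137))*(-224) = (-165 + 5/110)*(-224) = (-165 + 5*(1/110))*(-224) = (-165 + 1/22)*(-224) = -3629/22*(-224) = 406448/11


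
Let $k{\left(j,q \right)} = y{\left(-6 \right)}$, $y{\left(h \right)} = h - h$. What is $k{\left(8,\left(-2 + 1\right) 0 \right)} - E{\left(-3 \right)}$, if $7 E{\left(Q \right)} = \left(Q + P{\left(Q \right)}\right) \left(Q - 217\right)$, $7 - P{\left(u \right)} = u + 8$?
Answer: $- \frac{220}{7} \approx -31.429$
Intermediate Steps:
$y{\left(h \right)} = 0$
$P{\left(u \right)} = -1 - u$ ($P{\left(u \right)} = 7 - \left(u + 8\right) = 7 - \left(8 + u\right) = -1 - u$)
$E{\left(Q \right)} = 31 - \frac{Q}{7}$ ($E{\left(Q \right)} = \frac{\left(Q - \left(1 + Q\right)\right) \left(Q - 217\right)}{7} = \frac{\left(-1\right) \left(-217 + Q\right)}{7} = \frac{217 - Q}{7} = 31 - \frac{Q}{7}$)
$k{\left(j,q \right)} = 0$
$k{\left(8,\left(-2 + 1\right) 0 \right)} - E{\left(-3 \right)} = 0 - \left(31 - - \frac{3}{7}\right) = 0 - \left(31 + \frac{3}{7}\right) = 0 - \frac{220}{7} = - \frac{220}{7}$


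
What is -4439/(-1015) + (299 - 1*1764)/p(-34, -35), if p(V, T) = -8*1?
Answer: 1522487/8120 ≈ 187.50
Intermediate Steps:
p(V, T) = -8
-4439/(-1015) + (299 - 1*1764)/p(-34, -35) = -4439/(-1015) + (299 - 1*1764)/(-8) = -4439*(-1/1015) + (299 - 1764)*(-1/8) = 4439/1015 - 1465*(-1/8) = 4439/1015 + 1465/8 = 1522487/8120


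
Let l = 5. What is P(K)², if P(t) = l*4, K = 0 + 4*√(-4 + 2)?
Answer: 400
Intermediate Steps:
K = 4*I*√2 (K = 0 + 4*√(-2) = 0 + 4*(I*√2) = 0 + 4*I*√2 = 4*I*√2 ≈ 5.6569*I)
P(t) = 20 (P(t) = 5*4 = 20)
P(K)² = 20² = 400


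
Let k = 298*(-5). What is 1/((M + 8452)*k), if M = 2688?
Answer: -1/16598600 ≈ -6.0246e-8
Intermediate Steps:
k = -1490
1/((M + 8452)*k) = 1/((2688 + 8452)*(-1490)) = -1/1490/11140 = (1/11140)*(-1/1490) = -1/16598600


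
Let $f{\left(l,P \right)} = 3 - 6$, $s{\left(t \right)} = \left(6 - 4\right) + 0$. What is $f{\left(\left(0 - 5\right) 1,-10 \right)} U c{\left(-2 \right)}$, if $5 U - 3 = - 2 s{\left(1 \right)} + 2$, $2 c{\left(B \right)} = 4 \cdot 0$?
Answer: $0$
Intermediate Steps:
$c{\left(B \right)} = 0$ ($c{\left(B \right)} = \frac{4 \cdot 0}{2} = \frac{1}{2} \cdot 0 = 0$)
$s{\left(t \right)} = 2$ ($s{\left(t \right)} = 2 + 0 = 2$)
$f{\left(l,P \right)} = -3$ ($f{\left(l,P \right)} = 3 - 6 = -3$)
$U = \frac{1}{5}$ ($U = \frac{3}{5} + \frac{\left(-2\right) 2 + 2}{5} = \frac{3}{5} + \frac{-4 + 2}{5} = \frac{3}{5} + \frac{1}{5} \left(-2\right) = \frac{3}{5} - \frac{2}{5} = \frac{1}{5} \approx 0.2$)
$f{\left(\left(0 - 5\right) 1,-10 \right)} U c{\left(-2 \right)} = \left(-3\right) \frac{1}{5} \cdot 0 = \left(- \frac{3}{5}\right) 0 = 0$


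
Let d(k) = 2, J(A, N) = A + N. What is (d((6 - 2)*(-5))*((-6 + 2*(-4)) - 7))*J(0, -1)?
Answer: 42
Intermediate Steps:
(d((6 - 2)*(-5))*((-6 + 2*(-4)) - 7))*J(0, -1) = (2*((-6 + 2*(-4)) - 7))*(0 - 1) = (2*((-6 - 8) - 7))*(-1) = (2*(-14 - 7))*(-1) = (2*(-21))*(-1) = -42*(-1) = 42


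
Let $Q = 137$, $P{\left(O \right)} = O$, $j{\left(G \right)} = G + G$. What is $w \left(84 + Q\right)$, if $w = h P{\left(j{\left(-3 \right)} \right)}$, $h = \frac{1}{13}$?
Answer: $-102$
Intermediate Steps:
$j{\left(G \right)} = 2 G$
$h = \frac{1}{13} \approx 0.076923$
$w = - \frac{6}{13}$ ($w = \frac{2 \left(-3\right)}{13} = \frac{1}{13} \left(-6\right) = - \frac{6}{13} \approx -0.46154$)
$w \left(84 + Q\right) = - \frac{6 \left(84 + 137\right)}{13} = \left(- \frac{6}{13}\right) 221 = -102$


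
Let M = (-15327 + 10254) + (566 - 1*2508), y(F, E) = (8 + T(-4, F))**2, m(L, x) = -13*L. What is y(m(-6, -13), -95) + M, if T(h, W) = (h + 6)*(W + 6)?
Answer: 23961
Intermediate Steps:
T(h, W) = (6 + W)*(6 + h) (T(h, W) = (6 + h)*(6 + W) = (6 + W)*(6 + h))
y(F, E) = (20 + 2*F)**2 (y(F, E) = (8 + (36 + 6*F + 6*(-4) + F*(-4)))**2 = (8 + (36 + 6*F - 24 - 4*F))**2 = (8 + (12 + 2*F))**2 = (20 + 2*F)**2)
M = -7015 (M = -5073 + (566 - 2508) = -5073 - 1942 = -7015)
y(m(-6, -13), -95) + M = 4*(10 - 13*(-6))**2 - 7015 = 4*(10 + 78)**2 - 7015 = 4*88**2 - 7015 = 4*7744 - 7015 = 30976 - 7015 = 23961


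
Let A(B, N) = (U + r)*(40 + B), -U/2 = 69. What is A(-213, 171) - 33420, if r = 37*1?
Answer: -15947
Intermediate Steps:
U = -138 (U = -2*69 = -138)
r = 37
A(B, N) = -4040 - 101*B (A(B, N) = (-138 + 37)*(40 + B) = -101*(40 + B) = -4040 - 101*B)
A(-213, 171) - 33420 = (-4040 - 101*(-213)) - 33420 = (-4040 + 21513) - 33420 = 17473 - 33420 = -15947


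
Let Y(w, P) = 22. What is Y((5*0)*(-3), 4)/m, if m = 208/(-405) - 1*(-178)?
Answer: 4455/35941 ≈ 0.12395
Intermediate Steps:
m = 71882/405 (m = 208*(-1/405) + 178 = -208/405 + 178 = 71882/405 ≈ 177.49)
Y((5*0)*(-3), 4)/m = 22/(71882/405) = 22*(405/71882) = 4455/35941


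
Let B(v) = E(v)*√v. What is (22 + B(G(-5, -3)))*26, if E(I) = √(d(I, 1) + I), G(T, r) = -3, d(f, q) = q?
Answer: 572 - 26*√6 ≈ 508.31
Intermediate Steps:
E(I) = √(1 + I)
B(v) = √v*√(1 + v) (B(v) = √(1 + v)*√v = √v*√(1 + v))
(22 + B(G(-5, -3)))*26 = (22 + √(-3)*√(1 - 3))*26 = (22 + (I*√3)*√(-2))*26 = (22 + (I*√3)*(I*√2))*26 = (22 - √6)*26 = 572 - 26*√6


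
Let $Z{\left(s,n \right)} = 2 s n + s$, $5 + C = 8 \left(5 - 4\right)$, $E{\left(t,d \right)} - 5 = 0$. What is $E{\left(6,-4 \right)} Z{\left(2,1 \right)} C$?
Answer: $90$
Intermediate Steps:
$E{\left(t,d \right)} = 5$ ($E{\left(t,d \right)} = 5 + 0 = 5$)
$C = 3$ ($C = -5 + 8 \left(5 - 4\right) = -5 + 8 \cdot 1 = -5 + 8 = 3$)
$Z{\left(s,n \right)} = s + 2 n s$ ($Z{\left(s,n \right)} = 2 n s + s = s + 2 n s$)
$E{\left(6,-4 \right)} Z{\left(2,1 \right)} C = 5 \cdot 2 \left(1 + 2 \cdot 1\right) 3 = 5 \cdot 2 \left(1 + 2\right) 3 = 5 \cdot 2 \cdot 3 \cdot 3 = 5 \cdot 6 \cdot 3 = 30 \cdot 3 = 90$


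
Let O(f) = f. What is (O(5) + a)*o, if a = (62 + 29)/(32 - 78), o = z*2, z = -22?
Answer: -3058/23 ≈ -132.96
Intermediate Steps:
o = -44 (o = -22*2 = -44)
a = -91/46 (a = 91/(-46) = 91*(-1/46) = -91/46 ≈ -1.9783)
(O(5) + a)*o = (5 - 91/46)*(-44) = (139/46)*(-44) = -3058/23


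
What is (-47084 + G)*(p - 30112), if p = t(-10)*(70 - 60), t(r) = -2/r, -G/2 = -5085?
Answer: 1111480540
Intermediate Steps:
G = 10170 (G = -2*(-5085) = 10170)
p = 2 (p = (-2/(-10))*(70 - 60) = -2*(-⅒)*10 = (⅕)*10 = 2)
(-47084 + G)*(p - 30112) = (-47084 + 10170)*(2 - 30112) = -36914*(-30110) = 1111480540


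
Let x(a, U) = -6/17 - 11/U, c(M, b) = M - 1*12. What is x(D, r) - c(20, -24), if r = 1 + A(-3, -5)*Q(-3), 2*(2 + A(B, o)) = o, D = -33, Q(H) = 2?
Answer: -949/136 ≈ -6.9779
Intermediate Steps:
c(M, b) = -12 + M (c(M, b) = M - 12 = -12 + M)
A(B, o) = -2 + o/2
r = -8 (r = 1 + (-2 + (1/2)*(-5))*2 = 1 + (-2 - 5/2)*2 = 1 - 9/2*2 = 1 - 9 = -8)
x(a, U) = -6/17 - 11/U (x(a, U) = -6*1/17 - 11/U = -6/17 - 11/U)
x(D, r) - c(20, -24) = (-6/17 - 11/(-8)) - (-12 + 20) = (-6/17 - 11*(-1/8)) - 1*8 = (-6/17 + 11/8) - 8 = 139/136 - 8 = -949/136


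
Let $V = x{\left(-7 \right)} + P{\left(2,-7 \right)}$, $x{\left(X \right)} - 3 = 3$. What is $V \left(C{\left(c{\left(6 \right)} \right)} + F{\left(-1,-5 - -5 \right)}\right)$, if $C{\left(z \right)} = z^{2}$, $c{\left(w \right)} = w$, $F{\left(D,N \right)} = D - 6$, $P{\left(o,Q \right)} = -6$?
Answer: $0$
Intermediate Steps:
$x{\left(X \right)} = 6$ ($x{\left(X \right)} = 3 + 3 = 6$)
$F{\left(D,N \right)} = -6 + D$ ($F{\left(D,N \right)} = D - 6 = -6 + D$)
$V = 0$ ($V = 6 - 6 = 0$)
$V \left(C{\left(c{\left(6 \right)} \right)} + F{\left(-1,-5 - -5 \right)}\right) = 0 \left(6^{2} - 7\right) = 0 \left(36 - 7\right) = 0 \cdot 29 = 0$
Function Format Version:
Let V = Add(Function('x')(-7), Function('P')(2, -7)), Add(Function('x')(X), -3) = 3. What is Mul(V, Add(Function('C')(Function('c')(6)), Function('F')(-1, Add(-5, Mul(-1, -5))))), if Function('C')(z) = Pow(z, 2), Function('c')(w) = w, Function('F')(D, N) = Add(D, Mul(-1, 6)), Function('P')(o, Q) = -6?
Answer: 0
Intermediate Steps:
Function('x')(X) = 6 (Function('x')(X) = Add(3, 3) = 6)
Function('F')(D, N) = Add(-6, D) (Function('F')(D, N) = Add(D, -6) = Add(-6, D))
V = 0 (V = Add(6, -6) = 0)
Mul(V, Add(Function('C')(Function('c')(6)), Function('F')(-1, Add(-5, Mul(-1, -5))))) = Mul(0, Add(Pow(6, 2), Add(-6, -1))) = Mul(0, Add(36, -7)) = Mul(0, 29) = 0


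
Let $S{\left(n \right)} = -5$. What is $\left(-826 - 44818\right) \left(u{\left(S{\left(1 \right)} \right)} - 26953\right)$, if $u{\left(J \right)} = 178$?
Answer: $1222118100$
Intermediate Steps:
$\left(-826 - 44818\right) \left(u{\left(S{\left(1 \right)} \right)} - 26953\right) = \left(-826 - 44818\right) \left(178 - 26953\right) = - 45644 \left(178 - 26953\right) = \left(-45644\right) \left(-26775\right) = 1222118100$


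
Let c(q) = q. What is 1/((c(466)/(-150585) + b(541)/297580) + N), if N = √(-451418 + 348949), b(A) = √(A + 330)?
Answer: 8962216860/(-27734456 + 30117*√871 + 8962216860*I*√102469) ≈ -2.9232e-8 - 0.0031239*I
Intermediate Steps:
b(A) = √(330 + A)
N = I*√102469 (N = √(-102469) = I*√102469 ≈ 320.11*I)
1/((c(466)/(-150585) + b(541)/297580) + N) = 1/((466/(-150585) + √(330 + 541)/297580) + I*√102469) = 1/((466*(-1/150585) + √871*(1/297580)) + I*√102469) = 1/((-466/150585 + √871/297580) + I*√102469) = 1/(-466/150585 + √871/297580 + I*√102469)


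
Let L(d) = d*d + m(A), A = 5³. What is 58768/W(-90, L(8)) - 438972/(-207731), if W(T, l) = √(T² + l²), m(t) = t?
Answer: 438972/207731 + 58768*√541/4869 ≈ 282.85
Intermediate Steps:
A = 125
L(d) = 125 + d² (L(d) = d*d + 125 = d² + 125 = 125 + d²)
58768/W(-90, L(8)) - 438972/(-207731) = 58768/(√((-90)² + (125 + 8²)²)) - 438972/(-207731) = 58768/(√(8100 + (125 + 64)²)) - 438972*(-1/207731) = 58768/(√(8100 + 189²)) + 438972/207731 = 58768/(√(8100 + 35721)) + 438972/207731 = 58768/(√43821) + 438972/207731 = 58768/((9*√541)) + 438972/207731 = 58768*(√541/4869) + 438972/207731 = 58768*√541/4869 + 438972/207731 = 438972/207731 + 58768*√541/4869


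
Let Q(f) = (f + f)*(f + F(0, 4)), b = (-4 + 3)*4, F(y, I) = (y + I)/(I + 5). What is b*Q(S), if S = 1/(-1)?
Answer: -40/9 ≈ -4.4444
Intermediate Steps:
F(y, I) = (I + y)/(5 + I)
b = -4 (b = -1*4 = -4)
S = -1
Q(f) = 2*f*(4/9 + f) (Q(f) = (f + f)*(f + (4 + 0)/(5 + 4)) = (2*f)*(f + 4/9) = (2*f)*(4/9 + f) = 2*f*(4/9 + f))
b*Q(S) = -8*(-1)*(4 + 9*(-1))/9 = -8*(-1)*(4 - 9)/9 = -8*(-1)*(-5)/9 = -4*10/9 = -40/9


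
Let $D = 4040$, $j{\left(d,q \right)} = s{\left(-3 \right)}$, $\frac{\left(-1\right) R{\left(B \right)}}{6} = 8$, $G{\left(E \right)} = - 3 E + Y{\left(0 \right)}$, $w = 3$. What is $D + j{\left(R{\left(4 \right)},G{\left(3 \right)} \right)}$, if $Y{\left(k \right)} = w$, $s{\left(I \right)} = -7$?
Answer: $4033$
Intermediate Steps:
$Y{\left(k \right)} = 3$
$G{\left(E \right)} = 3 - 3 E$ ($G{\left(E \right)} = - 3 E + 3 = 3 - 3 E$)
$R{\left(B \right)} = -48$ ($R{\left(B \right)} = \left(-6\right) 8 = -48$)
$j{\left(d,q \right)} = -7$
$D + j{\left(R{\left(4 \right)},G{\left(3 \right)} \right)} = 4040 - 7 = 4033$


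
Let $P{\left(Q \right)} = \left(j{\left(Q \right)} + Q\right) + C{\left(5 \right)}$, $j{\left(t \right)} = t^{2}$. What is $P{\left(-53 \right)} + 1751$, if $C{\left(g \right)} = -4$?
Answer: $4503$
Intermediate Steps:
$P{\left(Q \right)} = -4 + Q + Q^{2}$ ($P{\left(Q \right)} = \left(Q^{2} + Q\right) - 4 = \left(Q + Q^{2}\right) - 4 = -4 + Q + Q^{2}$)
$P{\left(-53 \right)} + 1751 = \left(-4 - 53 + \left(-53\right)^{2}\right) + 1751 = \left(-4 - 53 + 2809\right) + 1751 = 2752 + 1751 = 4503$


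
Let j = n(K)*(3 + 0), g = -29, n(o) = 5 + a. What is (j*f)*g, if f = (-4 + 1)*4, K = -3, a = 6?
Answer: 11484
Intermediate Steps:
n(o) = 11 (n(o) = 5 + 6 = 11)
f = -12 (f = -3*4 = -12)
j = 33 (j = 11*(3 + 0) = 11*3 = 33)
(j*f)*g = (33*(-12))*(-29) = -396*(-29) = 11484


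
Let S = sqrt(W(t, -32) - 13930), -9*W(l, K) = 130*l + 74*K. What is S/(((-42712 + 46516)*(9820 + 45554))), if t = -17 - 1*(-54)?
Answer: I*sqrt(31953)/315964044 ≈ 5.6574e-7*I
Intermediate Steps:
t = 37 (t = -17 + 54 = 37)
W(l, K) = -130*l/9 - 74*K/9 (W(l, K) = -(130*l + 74*K)/9 = -(74*K + 130*l)/9 = -130*l/9 - 74*K/9)
S = 2*I*sqrt(31953)/3 (S = sqrt((-130/9*37 - 74/9*(-32)) - 13930) = sqrt((-4810/9 + 2368/9) - 13930) = sqrt(-814/3 - 13930) = sqrt(-42604/3) = 2*I*sqrt(31953)/3 ≈ 119.17*I)
S/(((-42712 + 46516)*(9820 + 45554))) = (2*I*sqrt(31953)/3)/(((-42712 + 46516)*(9820 + 45554))) = (2*I*sqrt(31953)/3)/((3804*55374)) = (2*I*sqrt(31953)/3)/210642696 = (2*I*sqrt(31953)/3)*(1/210642696) = I*sqrt(31953)/315964044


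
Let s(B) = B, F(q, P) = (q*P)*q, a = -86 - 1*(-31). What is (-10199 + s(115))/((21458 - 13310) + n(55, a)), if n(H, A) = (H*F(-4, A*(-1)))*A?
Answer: 2521/663463 ≈ 0.0037998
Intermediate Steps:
a = -55 (a = -86 + 31 = -55)
F(q, P) = P*q² (F(q, P) = (P*q)*q = P*q²)
n(H, A) = -16*H*A² (n(H, A) = (H*((A*(-1))*(-4)²))*A = (H*(-A*16))*A = (H*(-16*A))*A = (-16*A*H)*A = -16*H*A²)
(-10199 + s(115))/((21458 - 13310) + n(55, a)) = (-10199 + 115)/((21458 - 13310) - 16*55*(-55)²) = -10084/(8148 - 16*55*3025) = -10084/(8148 - 2662000) = -10084/(-2653852) = -10084*(-1/2653852) = 2521/663463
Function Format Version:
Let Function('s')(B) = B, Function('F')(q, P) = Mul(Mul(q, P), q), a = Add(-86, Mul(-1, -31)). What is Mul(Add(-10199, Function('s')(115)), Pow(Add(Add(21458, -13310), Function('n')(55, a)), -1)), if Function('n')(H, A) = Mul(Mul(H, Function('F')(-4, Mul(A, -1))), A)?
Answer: Rational(2521, 663463) ≈ 0.0037998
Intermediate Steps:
a = -55 (a = Add(-86, 31) = -55)
Function('F')(q, P) = Mul(P, Pow(q, 2)) (Function('F')(q, P) = Mul(Mul(P, q), q) = Mul(P, Pow(q, 2)))
Function('n')(H, A) = Mul(-16, H, Pow(A, 2)) (Function('n')(H, A) = Mul(Mul(H, Mul(Mul(A, -1), Pow(-4, 2))), A) = Mul(Mul(H, Mul(Mul(-1, A), 16)), A) = Mul(Mul(H, Mul(-16, A)), A) = Mul(Mul(-16, A, H), A) = Mul(-16, H, Pow(A, 2)))
Mul(Add(-10199, Function('s')(115)), Pow(Add(Add(21458, -13310), Function('n')(55, a)), -1)) = Mul(Add(-10199, 115), Pow(Add(Add(21458, -13310), Mul(-16, 55, Pow(-55, 2))), -1)) = Mul(-10084, Pow(Add(8148, Mul(-16, 55, 3025)), -1)) = Mul(-10084, Pow(Add(8148, -2662000), -1)) = Mul(-10084, Pow(-2653852, -1)) = Mul(-10084, Rational(-1, 2653852)) = Rational(2521, 663463)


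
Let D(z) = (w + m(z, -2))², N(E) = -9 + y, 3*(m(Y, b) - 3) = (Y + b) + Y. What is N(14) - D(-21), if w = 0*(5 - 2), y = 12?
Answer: -1198/9 ≈ -133.11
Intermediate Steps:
m(Y, b) = 3 + b/3 + 2*Y/3 (m(Y, b) = 3 + ((Y + b) + Y)/3 = 3 + (b + 2*Y)/3 = 3 + (b/3 + 2*Y/3) = 3 + b/3 + 2*Y/3)
w = 0 (w = 0*3 = 0)
N(E) = 3 (N(E) = -9 + 12 = 3)
D(z) = (7/3 + 2*z/3)² (D(z) = (0 + (3 + (⅓)*(-2) + 2*z/3))² = (0 + (3 - ⅔ + 2*z/3))² = (0 + (7/3 + 2*z/3))² = (7/3 + 2*z/3)²)
N(14) - D(-21) = 3 - (7 + 2*(-21))²/9 = 3 - (7 - 42)²/9 = 3 - (-35)²/9 = 3 - 1225/9 = -1198/9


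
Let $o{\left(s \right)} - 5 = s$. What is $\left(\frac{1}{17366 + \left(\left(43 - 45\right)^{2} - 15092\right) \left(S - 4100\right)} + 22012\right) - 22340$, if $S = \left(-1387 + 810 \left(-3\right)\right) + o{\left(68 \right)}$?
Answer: $- \frac{38824585263}{118367638} \approx -328.0$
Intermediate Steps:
$o{\left(s \right)} = 5 + s$
$S = -3744$ ($S = \left(-1387 + 810 \left(-3\right)\right) + \left(5 + 68\right) = \left(-1387 - 2430\right) + 73 = -3817 + 73 = -3744$)
$\left(\frac{1}{17366 + \left(\left(43 - 45\right)^{2} - 15092\right) \left(S - 4100\right)} + 22012\right) - 22340 = \left(\frac{1}{17366 + \left(\left(43 - 45\right)^{2} - 15092\right) \left(-3744 - 4100\right)} + 22012\right) - 22340 = \left(\frac{1}{17366 + \left(\left(-2\right)^{2} - 15092\right) \left(-7844\right)} + 22012\right) - 22340 = \left(\frac{1}{17366 + \left(4 - 15092\right) \left(-7844\right)} + 22012\right) - 22340 = \left(\frac{1}{17366 - -118350272} + 22012\right) - 22340 = \left(\frac{1}{17366 + 118350272} + 22012\right) - 22340 = \left(\frac{1}{118367638} + 22012\right) - 22340 = \frac{2605508447657}{118367638} - 22340 = - \frac{38824585263}{118367638}$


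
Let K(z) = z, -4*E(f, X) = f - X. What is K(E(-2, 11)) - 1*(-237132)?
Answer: 948541/4 ≈ 2.3714e+5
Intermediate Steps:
E(f, X) = -f/4 + X/4 (E(f, X) = -(f - X)/4 = -f/4 + X/4)
K(E(-2, 11)) - 1*(-237132) = (-¼*(-2) + (¼)*11) - 1*(-237132) = (½ + 11/4) + 237132 = 13/4 + 237132 = 948541/4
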